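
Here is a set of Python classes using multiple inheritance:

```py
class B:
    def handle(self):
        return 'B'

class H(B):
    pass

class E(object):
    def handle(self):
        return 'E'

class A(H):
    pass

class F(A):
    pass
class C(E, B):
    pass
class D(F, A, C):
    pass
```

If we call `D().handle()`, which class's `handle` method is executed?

L[D] = D + merge(L[F], L[A], L[C], [F A C])
  take F:  [F A H B object] + [A H B object] + [C E B object] + [F A C]
  take A:  [A H B object] + [A H B object] + [C E B object] + [A C]
  take H:  [H B object] + [H B object] + [C E B object] + [C]
  take C:  [B object] + [B object] + [C E B object] + [C]
  take E:  [B object] + [B object] + [E B object]
  take B:  [B object] + [B object] + [B object]
  take object:  [object] + [object] + [object]
MRO: D F A H C E B object
handle is defined in: B, E. First along the MRO is E.

E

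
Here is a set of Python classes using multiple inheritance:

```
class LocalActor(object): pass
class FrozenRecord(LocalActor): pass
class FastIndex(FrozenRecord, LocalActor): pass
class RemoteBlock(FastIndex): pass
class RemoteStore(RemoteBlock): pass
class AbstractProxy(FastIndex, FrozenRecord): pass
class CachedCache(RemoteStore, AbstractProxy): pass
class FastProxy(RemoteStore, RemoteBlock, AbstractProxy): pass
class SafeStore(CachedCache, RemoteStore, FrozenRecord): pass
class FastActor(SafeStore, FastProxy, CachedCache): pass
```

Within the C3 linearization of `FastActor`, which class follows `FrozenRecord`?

LocalActor

L[FastActor] = FastActor + merge(L[SafeStore], L[FastProxy], L[CachedCache], [SafeStore FastProxy CachedCache])
  take SafeStore:  [SafeStore CachedCache RemoteStore RemoteBlock AbstractProxy FastIndex FrozenRecord LocalActor object] + [FastProxy RemoteStore RemoteBlock AbstractProxy FastIndex FrozenRecord LocalActor object] + [CachedCache RemoteStore RemoteBlock AbstractProxy FastIndex FrozenRecord LocalActor object] + [SafeStore FastProxy CachedCache]
  take FastProxy:  [CachedCache RemoteStore RemoteBlock AbstractProxy FastIndex FrozenRecord LocalActor object] + [FastProxy RemoteStore RemoteBlock AbstractProxy FastIndex FrozenRecord LocalActor object] + [CachedCache RemoteStore RemoteBlock AbstractProxy FastIndex FrozenRecord LocalActor object] + [FastProxy CachedCache]
  take CachedCache:  [CachedCache RemoteStore RemoteBlock AbstractProxy FastIndex FrozenRecord LocalActor object] + [RemoteStore RemoteBlock AbstractProxy FastIndex FrozenRecord LocalActor object] + [CachedCache RemoteStore RemoteBlock AbstractProxy FastIndex FrozenRecord LocalActor object] + [CachedCache]
  take RemoteStore:  [RemoteStore RemoteBlock AbstractProxy FastIndex FrozenRecord LocalActor object] + [RemoteStore RemoteBlock AbstractProxy FastIndex FrozenRecord LocalActor object] + [RemoteStore RemoteBlock AbstractProxy FastIndex FrozenRecord LocalActor object]
  take RemoteBlock:  [RemoteBlock AbstractProxy FastIndex FrozenRecord LocalActor object] + [RemoteBlock AbstractProxy FastIndex FrozenRecord LocalActor object] + [RemoteBlock AbstractProxy FastIndex FrozenRecord LocalActor object]
  take AbstractProxy:  [AbstractProxy FastIndex FrozenRecord LocalActor object] + [AbstractProxy FastIndex FrozenRecord LocalActor object] + [AbstractProxy FastIndex FrozenRecord LocalActor object]
  take FastIndex:  [FastIndex FrozenRecord LocalActor object] + [FastIndex FrozenRecord LocalActor object] + [FastIndex FrozenRecord LocalActor object]
  take FrozenRecord:  [FrozenRecord LocalActor object] + [FrozenRecord LocalActor object] + [FrozenRecord LocalActor object]
  take LocalActor:  [LocalActor object] + [LocalActor object] + [LocalActor object]
  take object:  [object] + [object] + [object]
MRO: FastActor SafeStore FastProxy CachedCache RemoteStore RemoteBlock AbstractProxy FastIndex FrozenRecord LocalActor object
FrozenRecord is at position 8; next is LocalActor.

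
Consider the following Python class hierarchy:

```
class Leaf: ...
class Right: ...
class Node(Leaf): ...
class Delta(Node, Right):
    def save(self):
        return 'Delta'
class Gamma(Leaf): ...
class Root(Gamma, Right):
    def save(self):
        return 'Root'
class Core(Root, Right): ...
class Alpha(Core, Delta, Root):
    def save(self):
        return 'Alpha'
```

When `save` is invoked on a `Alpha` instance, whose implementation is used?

L[Alpha] = Alpha + merge(L[Core], L[Delta], L[Root], [Core Delta Root])
  take Core:  [Core Root Gamma Leaf Right object] + [Delta Node Leaf Right object] + [Root Gamma Leaf Right object] + [Core Delta Root]
  take Delta:  [Root Gamma Leaf Right object] + [Delta Node Leaf Right object] + [Root Gamma Leaf Right object] + [Delta Root]
  take Root:  [Root Gamma Leaf Right object] + [Node Leaf Right object] + [Root Gamma Leaf Right object] + [Root]
  take Gamma:  [Gamma Leaf Right object] + [Node Leaf Right object] + [Gamma Leaf Right object]
  take Node:  [Leaf Right object] + [Node Leaf Right object] + [Leaf Right object]
  take Leaf:  [Leaf Right object] + [Leaf Right object] + [Leaf Right object]
  take Right:  [Right object] + [Right object] + [Right object]
  take object:  [object] + [object] + [object]
MRO: Alpha Core Delta Root Gamma Node Leaf Right object
save is defined in: Alpha, Delta, Root. First along the MRO is Alpha.

Alpha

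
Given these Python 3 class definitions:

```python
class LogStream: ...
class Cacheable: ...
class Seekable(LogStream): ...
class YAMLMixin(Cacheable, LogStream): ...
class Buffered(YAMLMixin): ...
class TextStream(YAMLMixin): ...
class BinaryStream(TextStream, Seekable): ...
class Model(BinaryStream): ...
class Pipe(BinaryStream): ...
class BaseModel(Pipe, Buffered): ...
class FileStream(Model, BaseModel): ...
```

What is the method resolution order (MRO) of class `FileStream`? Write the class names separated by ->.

FileStream -> Model -> BaseModel -> Pipe -> BinaryStream -> TextStream -> Buffered -> YAMLMixin -> Cacheable -> Seekable -> LogStream -> object

L[FileStream] = FileStream + merge(L[Model], L[BaseModel], [Model BaseModel])
  take Model:  [Model BinaryStream TextStream YAMLMixin Cacheable Seekable LogStream object] + [BaseModel Pipe BinaryStream TextStream Buffered YAMLMixin Cacheable Seekable LogStream object] + [Model BaseModel]
  take BaseModel:  [BinaryStream TextStream YAMLMixin Cacheable Seekable LogStream object] + [BaseModel Pipe BinaryStream TextStream Buffered YAMLMixin Cacheable Seekable LogStream object] + [BaseModel]
  take Pipe:  [BinaryStream TextStream YAMLMixin Cacheable Seekable LogStream object] + [Pipe BinaryStream TextStream Buffered YAMLMixin Cacheable Seekable LogStream object]
  take BinaryStream:  [BinaryStream TextStream YAMLMixin Cacheable Seekable LogStream object] + [BinaryStream TextStream Buffered YAMLMixin Cacheable Seekable LogStream object]
  take TextStream:  [TextStream YAMLMixin Cacheable Seekable LogStream object] + [TextStream Buffered YAMLMixin Cacheable Seekable LogStream object]
  take Buffered:  [YAMLMixin Cacheable Seekable LogStream object] + [Buffered YAMLMixin Cacheable Seekable LogStream object]
  take YAMLMixin:  [YAMLMixin Cacheable Seekable LogStream object] + [YAMLMixin Cacheable Seekable LogStream object]
  take Cacheable:  [Cacheable Seekable LogStream object] + [Cacheable Seekable LogStream object]
  take Seekable:  [Seekable LogStream object] + [Seekable LogStream object]
  take LogStream:  [LogStream object] + [LogStream object]
  take object:  [object] + [object]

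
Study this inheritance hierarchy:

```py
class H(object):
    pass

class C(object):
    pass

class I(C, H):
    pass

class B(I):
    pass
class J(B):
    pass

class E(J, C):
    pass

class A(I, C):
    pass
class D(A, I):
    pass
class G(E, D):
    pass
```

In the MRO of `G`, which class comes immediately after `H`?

L[G] = G + merge(L[E], L[D], [E D])
  take E:  [E J B I C H object] + [D A I C H object] + [E D]
  take J:  [J B I C H object] + [D A I C H object] + [D]
  take B:  [B I C H object] + [D A I C H object] + [D]
  take D:  [I C H object] + [D A I C H object] + [D]
  take A:  [I C H object] + [A I C H object]
  take I:  [I C H object] + [I C H object]
  take C:  [C H object] + [C H object]
  take H:  [H object] + [H object]
  take object:  [object] + [object]
MRO: G E J B D A I C H object
H is at position 8; next is object.

object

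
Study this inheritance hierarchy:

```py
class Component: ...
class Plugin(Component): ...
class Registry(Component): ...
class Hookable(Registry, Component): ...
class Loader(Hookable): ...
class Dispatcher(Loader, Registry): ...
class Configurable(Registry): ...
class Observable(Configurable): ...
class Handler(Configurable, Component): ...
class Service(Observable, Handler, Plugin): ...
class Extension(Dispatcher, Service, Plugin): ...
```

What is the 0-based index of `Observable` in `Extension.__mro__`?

5

L[Extension] = Extension + merge(L[Dispatcher], L[Service], L[Plugin], [Dispatcher Service Plugin])
  take Dispatcher:  [Dispatcher Loader Hookable Registry Component object] + [Service Observable Handler Configurable Registry Plugin Component object] + [Plugin Component object] + [Dispatcher Service Plugin]
  take Loader:  [Loader Hookable Registry Component object] + [Service Observable Handler Configurable Registry Plugin Component object] + [Plugin Component object] + [Service Plugin]
  take Hookable:  [Hookable Registry Component object] + [Service Observable Handler Configurable Registry Plugin Component object] + [Plugin Component object] + [Service Plugin]
  take Service:  [Registry Component object] + [Service Observable Handler Configurable Registry Plugin Component object] + [Plugin Component object] + [Service Plugin]
  take Observable:  [Registry Component object] + [Observable Handler Configurable Registry Plugin Component object] + [Plugin Component object] + [Plugin]
  take Handler:  [Registry Component object] + [Handler Configurable Registry Plugin Component object] + [Plugin Component object] + [Plugin]
  take Configurable:  [Registry Component object] + [Configurable Registry Plugin Component object] + [Plugin Component object] + [Plugin]
  take Registry:  [Registry Component object] + [Registry Plugin Component object] + [Plugin Component object] + [Plugin]
  take Plugin:  [Component object] + [Plugin Component object] + [Plugin Component object] + [Plugin]
  take Component:  [Component object] + [Component object] + [Component object]
  take object:  [object] + [object] + [object]
MRO: Extension Dispatcher Loader Hookable Service Observable Handler Configurable Registry Plugin Component object
Observable sits at index 5.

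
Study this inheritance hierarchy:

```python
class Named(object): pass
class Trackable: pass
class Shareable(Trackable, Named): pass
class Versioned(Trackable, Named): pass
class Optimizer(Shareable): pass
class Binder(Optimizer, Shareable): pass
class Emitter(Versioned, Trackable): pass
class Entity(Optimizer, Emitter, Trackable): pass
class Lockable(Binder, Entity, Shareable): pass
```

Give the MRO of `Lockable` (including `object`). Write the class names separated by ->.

Lockable -> Binder -> Entity -> Optimizer -> Shareable -> Emitter -> Versioned -> Trackable -> Named -> object

L[Lockable] = Lockable + merge(L[Binder], L[Entity], L[Shareable], [Binder Entity Shareable])
  take Binder:  [Binder Optimizer Shareable Trackable Named object] + [Entity Optimizer Shareable Emitter Versioned Trackable Named object] + [Shareable Trackable Named object] + [Binder Entity Shareable]
  take Entity:  [Optimizer Shareable Trackable Named object] + [Entity Optimizer Shareable Emitter Versioned Trackable Named object] + [Shareable Trackable Named object] + [Entity Shareable]
  take Optimizer:  [Optimizer Shareable Trackable Named object] + [Optimizer Shareable Emitter Versioned Trackable Named object] + [Shareable Trackable Named object] + [Shareable]
  take Shareable:  [Shareable Trackable Named object] + [Shareable Emitter Versioned Trackable Named object] + [Shareable Trackable Named object] + [Shareable]
  take Emitter:  [Trackable Named object] + [Emitter Versioned Trackable Named object] + [Trackable Named object]
  take Versioned:  [Trackable Named object] + [Versioned Trackable Named object] + [Trackable Named object]
  take Trackable:  [Trackable Named object] + [Trackable Named object] + [Trackable Named object]
  take Named:  [Named object] + [Named object] + [Named object]
  take object:  [object] + [object] + [object]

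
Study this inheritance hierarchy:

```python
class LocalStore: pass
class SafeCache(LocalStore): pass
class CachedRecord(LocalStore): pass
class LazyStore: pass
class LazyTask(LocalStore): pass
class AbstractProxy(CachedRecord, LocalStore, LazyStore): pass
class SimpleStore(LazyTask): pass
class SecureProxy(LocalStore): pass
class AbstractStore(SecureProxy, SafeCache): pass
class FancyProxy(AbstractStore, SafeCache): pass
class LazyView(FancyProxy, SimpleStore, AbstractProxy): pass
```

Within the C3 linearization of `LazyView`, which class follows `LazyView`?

L[LazyView] = LazyView + merge(L[FancyProxy], L[SimpleStore], L[AbstractProxy], [FancyProxy SimpleStore AbstractProxy])
  take FancyProxy:  [FancyProxy AbstractStore SecureProxy SafeCache LocalStore object] + [SimpleStore LazyTask LocalStore object] + [AbstractProxy CachedRecord LocalStore LazyStore object] + [FancyProxy SimpleStore AbstractProxy]
  take AbstractStore:  [AbstractStore SecureProxy SafeCache LocalStore object] + [SimpleStore LazyTask LocalStore object] + [AbstractProxy CachedRecord LocalStore LazyStore object] + [SimpleStore AbstractProxy]
  take SecureProxy:  [SecureProxy SafeCache LocalStore object] + [SimpleStore LazyTask LocalStore object] + [AbstractProxy CachedRecord LocalStore LazyStore object] + [SimpleStore AbstractProxy]
  take SafeCache:  [SafeCache LocalStore object] + [SimpleStore LazyTask LocalStore object] + [AbstractProxy CachedRecord LocalStore LazyStore object] + [SimpleStore AbstractProxy]
  take SimpleStore:  [LocalStore object] + [SimpleStore LazyTask LocalStore object] + [AbstractProxy CachedRecord LocalStore LazyStore object] + [SimpleStore AbstractProxy]
  take LazyTask:  [LocalStore object] + [LazyTask LocalStore object] + [AbstractProxy CachedRecord LocalStore LazyStore object] + [AbstractProxy]
  take AbstractProxy:  [LocalStore object] + [LocalStore object] + [AbstractProxy CachedRecord LocalStore LazyStore object] + [AbstractProxy]
  take CachedRecord:  [LocalStore object] + [LocalStore object] + [CachedRecord LocalStore LazyStore object]
  take LocalStore:  [LocalStore object] + [LocalStore object] + [LocalStore LazyStore object]
  take LazyStore:  [object] + [object] + [LazyStore object]
  take object:  [object] + [object] + [object]
MRO: LazyView FancyProxy AbstractStore SecureProxy SafeCache SimpleStore LazyTask AbstractProxy CachedRecord LocalStore LazyStore object
LazyView is at position 0; next is FancyProxy.

FancyProxy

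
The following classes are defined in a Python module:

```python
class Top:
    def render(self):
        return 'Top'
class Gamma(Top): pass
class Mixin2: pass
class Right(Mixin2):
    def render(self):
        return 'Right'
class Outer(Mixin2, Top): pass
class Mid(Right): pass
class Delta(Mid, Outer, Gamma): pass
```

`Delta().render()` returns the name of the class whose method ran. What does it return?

Right

L[Delta] = Delta + merge(L[Mid], L[Outer], L[Gamma], [Mid Outer Gamma])
  take Mid:  [Mid Right Mixin2 object] + [Outer Mixin2 Top object] + [Gamma Top object] + [Mid Outer Gamma]
  take Right:  [Right Mixin2 object] + [Outer Mixin2 Top object] + [Gamma Top object] + [Outer Gamma]
  take Outer:  [Mixin2 object] + [Outer Mixin2 Top object] + [Gamma Top object] + [Outer Gamma]
  take Mixin2:  [Mixin2 object] + [Mixin2 Top object] + [Gamma Top object] + [Gamma]
  take Gamma:  [object] + [Top object] + [Gamma Top object] + [Gamma]
  take Top:  [object] + [Top object] + [Top object]
  take object:  [object] + [object] + [object]
MRO: Delta Mid Right Outer Mixin2 Gamma Top object
render is defined in: Right, Top. First along the MRO is Right.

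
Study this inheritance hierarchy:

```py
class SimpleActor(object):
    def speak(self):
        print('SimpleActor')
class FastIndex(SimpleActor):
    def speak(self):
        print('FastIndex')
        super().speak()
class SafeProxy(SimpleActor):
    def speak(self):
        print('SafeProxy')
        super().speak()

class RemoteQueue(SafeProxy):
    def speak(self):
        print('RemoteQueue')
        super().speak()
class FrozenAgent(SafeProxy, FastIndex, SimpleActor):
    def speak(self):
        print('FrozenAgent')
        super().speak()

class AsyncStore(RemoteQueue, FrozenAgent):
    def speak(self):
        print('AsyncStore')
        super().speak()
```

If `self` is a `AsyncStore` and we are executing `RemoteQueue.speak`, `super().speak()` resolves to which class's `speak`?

L[AsyncStore] = AsyncStore + merge(L[RemoteQueue], L[FrozenAgent], [RemoteQueue FrozenAgent])
  take RemoteQueue:  [RemoteQueue SafeProxy SimpleActor object] + [FrozenAgent SafeProxy FastIndex SimpleActor object] + [RemoteQueue FrozenAgent]
  take FrozenAgent:  [SafeProxy SimpleActor object] + [FrozenAgent SafeProxy FastIndex SimpleActor object] + [FrozenAgent]
  take SafeProxy:  [SafeProxy SimpleActor object] + [SafeProxy FastIndex SimpleActor object]
  take FastIndex:  [SimpleActor object] + [FastIndex SimpleActor object]
  take SimpleActor:  [SimpleActor object] + [SimpleActor object]
  take object:  [object] + [object]
MRO: AsyncStore RemoteQueue FrozenAgent SafeProxy FastIndex SimpleActor object
super() in RemoteQueue.speak on a AsyncStore instance goes to the class after RemoteQueue in AsyncStore's MRO: FrozenAgent.

FrozenAgent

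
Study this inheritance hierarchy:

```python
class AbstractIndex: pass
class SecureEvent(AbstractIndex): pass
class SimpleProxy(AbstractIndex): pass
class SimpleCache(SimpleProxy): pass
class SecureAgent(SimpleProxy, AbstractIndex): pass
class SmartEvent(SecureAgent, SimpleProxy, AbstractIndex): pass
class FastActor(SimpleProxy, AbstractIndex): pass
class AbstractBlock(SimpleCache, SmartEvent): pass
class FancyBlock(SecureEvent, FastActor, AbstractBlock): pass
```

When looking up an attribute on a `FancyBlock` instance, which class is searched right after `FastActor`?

L[FancyBlock] = FancyBlock + merge(L[SecureEvent], L[FastActor], L[AbstractBlock], [SecureEvent FastActor AbstractBlock])
  take SecureEvent:  [SecureEvent AbstractIndex object] + [FastActor SimpleProxy AbstractIndex object] + [AbstractBlock SimpleCache SmartEvent SecureAgent SimpleProxy AbstractIndex object] + [SecureEvent FastActor AbstractBlock]
  take FastActor:  [AbstractIndex object] + [FastActor SimpleProxy AbstractIndex object] + [AbstractBlock SimpleCache SmartEvent SecureAgent SimpleProxy AbstractIndex object] + [FastActor AbstractBlock]
  take AbstractBlock:  [AbstractIndex object] + [SimpleProxy AbstractIndex object] + [AbstractBlock SimpleCache SmartEvent SecureAgent SimpleProxy AbstractIndex object] + [AbstractBlock]
  take SimpleCache:  [AbstractIndex object] + [SimpleProxy AbstractIndex object] + [SimpleCache SmartEvent SecureAgent SimpleProxy AbstractIndex object]
  take SmartEvent:  [AbstractIndex object] + [SimpleProxy AbstractIndex object] + [SmartEvent SecureAgent SimpleProxy AbstractIndex object]
  take SecureAgent:  [AbstractIndex object] + [SimpleProxy AbstractIndex object] + [SecureAgent SimpleProxy AbstractIndex object]
  take SimpleProxy:  [AbstractIndex object] + [SimpleProxy AbstractIndex object] + [SimpleProxy AbstractIndex object]
  take AbstractIndex:  [AbstractIndex object] + [AbstractIndex object] + [AbstractIndex object]
  take object:  [object] + [object] + [object]
MRO: FancyBlock SecureEvent FastActor AbstractBlock SimpleCache SmartEvent SecureAgent SimpleProxy AbstractIndex object
FastActor is at position 2; next is AbstractBlock.

AbstractBlock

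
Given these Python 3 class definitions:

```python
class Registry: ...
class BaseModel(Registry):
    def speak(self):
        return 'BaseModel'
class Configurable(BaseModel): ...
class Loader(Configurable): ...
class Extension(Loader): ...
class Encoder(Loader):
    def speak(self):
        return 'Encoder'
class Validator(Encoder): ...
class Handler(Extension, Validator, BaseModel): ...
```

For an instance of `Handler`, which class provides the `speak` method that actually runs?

L[Handler] = Handler + merge(L[Extension], L[Validator], L[BaseModel], [Extension Validator BaseModel])
  take Extension:  [Extension Loader Configurable BaseModel Registry object] + [Validator Encoder Loader Configurable BaseModel Registry object] + [BaseModel Registry object] + [Extension Validator BaseModel]
  take Validator:  [Loader Configurable BaseModel Registry object] + [Validator Encoder Loader Configurable BaseModel Registry object] + [BaseModel Registry object] + [Validator BaseModel]
  take Encoder:  [Loader Configurable BaseModel Registry object] + [Encoder Loader Configurable BaseModel Registry object] + [BaseModel Registry object] + [BaseModel]
  take Loader:  [Loader Configurable BaseModel Registry object] + [Loader Configurable BaseModel Registry object] + [BaseModel Registry object] + [BaseModel]
  take Configurable:  [Configurable BaseModel Registry object] + [Configurable BaseModel Registry object] + [BaseModel Registry object] + [BaseModel]
  take BaseModel:  [BaseModel Registry object] + [BaseModel Registry object] + [BaseModel Registry object] + [BaseModel]
  take Registry:  [Registry object] + [Registry object] + [Registry object]
  take object:  [object] + [object] + [object]
MRO: Handler Extension Validator Encoder Loader Configurable BaseModel Registry object
speak is defined in: BaseModel, Encoder. First along the MRO is Encoder.

Encoder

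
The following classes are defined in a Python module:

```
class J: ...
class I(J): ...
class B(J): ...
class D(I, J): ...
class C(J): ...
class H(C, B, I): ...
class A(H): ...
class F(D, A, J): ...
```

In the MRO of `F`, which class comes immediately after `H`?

C

L[F] = F + merge(L[D], L[A], L[J], [D A J])
  take D:  [D I J object] + [A H C B I J object] + [J object] + [D A J]
  take A:  [I J object] + [A H C B I J object] + [J object] + [A J]
  take H:  [I J object] + [H C B I J object] + [J object] + [J]
  take C:  [I J object] + [C B I J object] + [J object] + [J]
  take B:  [I J object] + [B I J object] + [J object] + [J]
  take I:  [I J object] + [I J object] + [J object] + [J]
  take J:  [J object] + [J object] + [J object] + [J]
  take object:  [object] + [object] + [object]
MRO: F D A H C B I J object
H is at position 3; next is C.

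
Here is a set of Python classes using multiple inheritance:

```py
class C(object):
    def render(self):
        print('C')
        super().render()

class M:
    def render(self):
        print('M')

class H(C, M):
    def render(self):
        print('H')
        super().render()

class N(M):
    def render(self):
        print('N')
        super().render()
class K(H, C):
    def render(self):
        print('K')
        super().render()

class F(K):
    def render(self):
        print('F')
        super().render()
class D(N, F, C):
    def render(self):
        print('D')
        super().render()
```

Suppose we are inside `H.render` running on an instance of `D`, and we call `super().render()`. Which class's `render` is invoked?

L[D] = D + merge(L[N], L[F], L[C], [N F C])
  take N:  [N M object] + [F K H C M object] + [C object] + [N F C]
  take F:  [M object] + [F K H C M object] + [C object] + [F C]
  take K:  [M object] + [K H C M object] + [C object] + [C]
  take H:  [M object] + [H C M object] + [C object] + [C]
  take C:  [M object] + [C M object] + [C object] + [C]
  take M:  [M object] + [M object] + [object]
  take object:  [object] + [object] + [object]
MRO: D N F K H C M object
super() in H.render on a D instance goes to the class after H in D's MRO: C.

C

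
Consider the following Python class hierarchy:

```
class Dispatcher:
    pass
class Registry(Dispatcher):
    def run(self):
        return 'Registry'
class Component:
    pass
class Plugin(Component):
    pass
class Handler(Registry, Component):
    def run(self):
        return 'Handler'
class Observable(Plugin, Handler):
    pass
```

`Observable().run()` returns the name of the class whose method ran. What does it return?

L[Observable] = Observable + merge(L[Plugin], L[Handler], [Plugin Handler])
  take Plugin:  [Plugin Component object] + [Handler Registry Dispatcher Component object] + [Plugin Handler]
  take Handler:  [Component object] + [Handler Registry Dispatcher Component object] + [Handler]
  take Registry:  [Component object] + [Registry Dispatcher Component object]
  take Dispatcher:  [Component object] + [Dispatcher Component object]
  take Component:  [Component object] + [Component object]
  take object:  [object] + [object]
MRO: Observable Plugin Handler Registry Dispatcher Component object
run is defined in: Handler, Registry. First along the MRO is Handler.

Handler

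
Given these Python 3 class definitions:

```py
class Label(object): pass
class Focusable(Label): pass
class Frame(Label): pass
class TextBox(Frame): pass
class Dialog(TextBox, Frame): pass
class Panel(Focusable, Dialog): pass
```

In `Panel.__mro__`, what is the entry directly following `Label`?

object

L[Panel] = Panel + merge(L[Focusable], L[Dialog], [Focusable Dialog])
  take Focusable:  [Focusable Label object] + [Dialog TextBox Frame Label object] + [Focusable Dialog]
  take Dialog:  [Label object] + [Dialog TextBox Frame Label object] + [Dialog]
  take TextBox:  [Label object] + [TextBox Frame Label object]
  take Frame:  [Label object] + [Frame Label object]
  take Label:  [Label object] + [Label object]
  take object:  [object] + [object]
MRO: Panel Focusable Dialog TextBox Frame Label object
Label is at position 5; next is object.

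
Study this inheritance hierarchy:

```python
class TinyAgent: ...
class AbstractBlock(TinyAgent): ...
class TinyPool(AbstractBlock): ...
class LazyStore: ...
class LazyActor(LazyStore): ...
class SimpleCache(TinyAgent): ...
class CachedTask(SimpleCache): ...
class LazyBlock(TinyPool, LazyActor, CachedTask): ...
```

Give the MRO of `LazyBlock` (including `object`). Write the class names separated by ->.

LazyBlock -> TinyPool -> AbstractBlock -> LazyActor -> LazyStore -> CachedTask -> SimpleCache -> TinyAgent -> object

L[LazyBlock] = LazyBlock + merge(L[TinyPool], L[LazyActor], L[CachedTask], [TinyPool LazyActor CachedTask])
  take TinyPool:  [TinyPool AbstractBlock TinyAgent object] + [LazyActor LazyStore object] + [CachedTask SimpleCache TinyAgent object] + [TinyPool LazyActor CachedTask]
  take AbstractBlock:  [AbstractBlock TinyAgent object] + [LazyActor LazyStore object] + [CachedTask SimpleCache TinyAgent object] + [LazyActor CachedTask]
  take LazyActor:  [TinyAgent object] + [LazyActor LazyStore object] + [CachedTask SimpleCache TinyAgent object] + [LazyActor CachedTask]
  take LazyStore:  [TinyAgent object] + [LazyStore object] + [CachedTask SimpleCache TinyAgent object] + [CachedTask]
  take CachedTask:  [TinyAgent object] + [object] + [CachedTask SimpleCache TinyAgent object] + [CachedTask]
  take SimpleCache:  [TinyAgent object] + [object] + [SimpleCache TinyAgent object]
  take TinyAgent:  [TinyAgent object] + [object] + [TinyAgent object]
  take object:  [object] + [object] + [object]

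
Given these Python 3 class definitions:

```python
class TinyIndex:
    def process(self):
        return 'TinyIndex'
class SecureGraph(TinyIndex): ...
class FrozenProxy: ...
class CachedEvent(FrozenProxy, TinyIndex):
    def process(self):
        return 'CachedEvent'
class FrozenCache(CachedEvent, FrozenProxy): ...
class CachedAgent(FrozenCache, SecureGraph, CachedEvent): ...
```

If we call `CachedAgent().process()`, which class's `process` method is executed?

CachedEvent

L[CachedAgent] = CachedAgent + merge(L[FrozenCache], L[SecureGraph], L[CachedEvent], [FrozenCache SecureGraph CachedEvent])
  take FrozenCache:  [FrozenCache CachedEvent FrozenProxy TinyIndex object] + [SecureGraph TinyIndex object] + [CachedEvent FrozenProxy TinyIndex object] + [FrozenCache SecureGraph CachedEvent]
  take SecureGraph:  [CachedEvent FrozenProxy TinyIndex object] + [SecureGraph TinyIndex object] + [CachedEvent FrozenProxy TinyIndex object] + [SecureGraph CachedEvent]
  take CachedEvent:  [CachedEvent FrozenProxy TinyIndex object] + [TinyIndex object] + [CachedEvent FrozenProxy TinyIndex object] + [CachedEvent]
  take FrozenProxy:  [FrozenProxy TinyIndex object] + [TinyIndex object] + [FrozenProxy TinyIndex object]
  take TinyIndex:  [TinyIndex object] + [TinyIndex object] + [TinyIndex object]
  take object:  [object] + [object] + [object]
MRO: CachedAgent FrozenCache SecureGraph CachedEvent FrozenProxy TinyIndex object
process is defined in: CachedEvent, TinyIndex. First along the MRO is CachedEvent.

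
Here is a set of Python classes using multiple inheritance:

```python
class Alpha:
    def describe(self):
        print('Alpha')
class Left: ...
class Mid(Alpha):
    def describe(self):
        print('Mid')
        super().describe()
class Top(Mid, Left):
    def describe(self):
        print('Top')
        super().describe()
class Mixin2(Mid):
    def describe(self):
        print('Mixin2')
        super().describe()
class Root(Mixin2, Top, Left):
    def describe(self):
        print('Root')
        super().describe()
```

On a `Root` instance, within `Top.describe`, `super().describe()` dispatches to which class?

L[Root] = Root + merge(L[Mixin2], L[Top], L[Left], [Mixin2 Top Left])
  take Mixin2:  [Mixin2 Mid Alpha object] + [Top Mid Alpha Left object] + [Left object] + [Mixin2 Top Left]
  take Top:  [Mid Alpha object] + [Top Mid Alpha Left object] + [Left object] + [Top Left]
  take Mid:  [Mid Alpha object] + [Mid Alpha Left object] + [Left object] + [Left]
  take Alpha:  [Alpha object] + [Alpha Left object] + [Left object] + [Left]
  take Left:  [object] + [Left object] + [Left object] + [Left]
  take object:  [object] + [object] + [object]
MRO: Root Mixin2 Top Mid Alpha Left object
super() in Top.describe on a Root instance goes to the class after Top in Root's MRO: Mid.

Mid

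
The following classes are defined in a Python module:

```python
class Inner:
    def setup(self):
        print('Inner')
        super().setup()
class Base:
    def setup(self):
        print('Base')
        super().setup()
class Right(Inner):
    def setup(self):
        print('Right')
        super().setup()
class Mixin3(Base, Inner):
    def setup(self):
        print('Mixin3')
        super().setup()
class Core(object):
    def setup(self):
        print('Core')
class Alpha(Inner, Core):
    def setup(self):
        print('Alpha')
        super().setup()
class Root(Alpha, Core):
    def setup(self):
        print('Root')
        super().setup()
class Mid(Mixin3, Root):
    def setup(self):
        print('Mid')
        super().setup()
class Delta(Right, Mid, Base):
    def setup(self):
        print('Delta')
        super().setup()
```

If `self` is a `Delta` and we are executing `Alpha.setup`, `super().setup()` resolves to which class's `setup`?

Inner

L[Delta] = Delta + merge(L[Right], L[Mid], L[Base], [Right Mid Base])
  take Right:  [Right Inner object] + [Mid Mixin3 Base Root Alpha Inner Core object] + [Base object] + [Right Mid Base]
  take Mid:  [Inner object] + [Mid Mixin3 Base Root Alpha Inner Core object] + [Base object] + [Mid Base]
  take Mixin3:  [Inner object] + [Mixin3 Base Root Alpha Inner Core object] + [Base object] + [Base]
  take Base:  [Inner object] + [Base Root Alpha Inner Core object] + [Base object] + [Base]
  take Root:  [Inner object] + [Root Alpha Inner Core object] + [object]
  take Alpha:  [Inner object] + [Alpha Inner Core object] + [object]
  take Inner:  [Inner object] + [Inner Core object] + [object]
  take Core:  [object] + [Core object] + [object]
  take object:  [object] + [object] + [object]
MRO: Delta Right Mid Mixin3 Base Root Alpha Inner Core object
super() in Alpha.setup on a Delta instance goes to the class after Alpha in Delta's MRO: Inner.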